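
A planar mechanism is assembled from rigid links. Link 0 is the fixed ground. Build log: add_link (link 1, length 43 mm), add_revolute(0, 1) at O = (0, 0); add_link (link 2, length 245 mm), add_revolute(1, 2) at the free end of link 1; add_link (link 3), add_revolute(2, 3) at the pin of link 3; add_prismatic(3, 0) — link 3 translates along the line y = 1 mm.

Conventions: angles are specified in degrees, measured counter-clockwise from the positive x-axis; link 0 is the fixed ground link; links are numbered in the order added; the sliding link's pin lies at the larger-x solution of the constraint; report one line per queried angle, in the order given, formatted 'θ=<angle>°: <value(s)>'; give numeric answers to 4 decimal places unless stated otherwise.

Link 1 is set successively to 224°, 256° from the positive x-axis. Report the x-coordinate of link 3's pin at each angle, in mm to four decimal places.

geometry: r = 43 mm, L = 245 mm, e = 1 mm
θ=224°: crank pin P = (r cos θ, r sin θ) = (-30.931611, -29.870310)
θ=224°: h = r sin θ − e = -29.870310 − 1 = -30.870310
θ=224°: x = r cos θ + √(L² − h²) = -30.931611 + 243.047370 = 212.115758
θ=256°: crank pin P = (r cos θ, r sin θ) = (-10.402642, -41.722716)
θ=256°: h = r sin θ − e = -41.722716 − 1 = -42.722716
θ=256°: x = r cos θ + √(L² − h²) = -10.402642 + 241.246284 = 230.843642

θ=224°: 212.1158
θ=256°: 230.8436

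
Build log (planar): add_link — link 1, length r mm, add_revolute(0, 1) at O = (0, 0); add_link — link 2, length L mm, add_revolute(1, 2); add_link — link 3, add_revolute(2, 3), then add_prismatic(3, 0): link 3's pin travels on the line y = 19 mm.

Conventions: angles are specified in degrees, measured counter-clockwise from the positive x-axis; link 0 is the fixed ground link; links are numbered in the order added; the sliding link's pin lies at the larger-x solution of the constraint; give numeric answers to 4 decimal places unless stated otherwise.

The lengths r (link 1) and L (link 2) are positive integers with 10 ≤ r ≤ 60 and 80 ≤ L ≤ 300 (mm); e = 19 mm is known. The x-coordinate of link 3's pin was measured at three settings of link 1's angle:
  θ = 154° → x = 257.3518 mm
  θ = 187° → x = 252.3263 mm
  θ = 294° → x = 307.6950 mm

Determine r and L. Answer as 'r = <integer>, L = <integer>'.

constraint per measurement: (x − r cos θ)² + (r sin θ − e)² = L²
subtracting the θ₁ and θ₂ equations cancels the r² and L² terms:
r = (x₁² − x₂²) / (2[(x₁cos θ₁ + e sin θ₁) − (x₂cos θ₂ + e sin θ₂)]) = 42.9997 → r = 43
L² = (x₁ − r cos θ₁)² + (r sin θ₁ − e)² = 87615.9894 → L = 296.0000 → L = 296
check at θ₃=294°: x = 307.6950 (printed 307.6950) ✓

r = 43, L = 296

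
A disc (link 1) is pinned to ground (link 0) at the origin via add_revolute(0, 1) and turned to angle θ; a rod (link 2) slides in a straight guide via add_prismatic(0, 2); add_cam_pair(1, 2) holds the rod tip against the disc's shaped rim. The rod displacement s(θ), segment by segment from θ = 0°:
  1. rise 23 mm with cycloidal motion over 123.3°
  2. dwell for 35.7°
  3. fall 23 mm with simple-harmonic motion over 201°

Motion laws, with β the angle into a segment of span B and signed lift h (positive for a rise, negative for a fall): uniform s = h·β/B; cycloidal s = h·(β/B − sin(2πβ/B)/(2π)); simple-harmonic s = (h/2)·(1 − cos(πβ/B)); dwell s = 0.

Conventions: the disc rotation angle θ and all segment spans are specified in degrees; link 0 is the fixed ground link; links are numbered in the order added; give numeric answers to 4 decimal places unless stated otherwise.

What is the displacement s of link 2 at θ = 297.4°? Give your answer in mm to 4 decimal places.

segment 1 (0° to 123.3°, cycloidal, h = 23) is passed completely: s = 0.0000 + (23) = 23.0000
segment 2 (123.3° to 159°, dwell): s unchanged at 23.0000
θ = 297.4° falls in segment 3 (159° to 360°, simple-harmonic, h = -23): β = 297.4 − 159 = 138.4°, B = 201°; Δs = -23/2·(1 − cos(π·0.6886)) = -17.9208; s = 23.0000 − 17.9208 = 5.0792

5.0792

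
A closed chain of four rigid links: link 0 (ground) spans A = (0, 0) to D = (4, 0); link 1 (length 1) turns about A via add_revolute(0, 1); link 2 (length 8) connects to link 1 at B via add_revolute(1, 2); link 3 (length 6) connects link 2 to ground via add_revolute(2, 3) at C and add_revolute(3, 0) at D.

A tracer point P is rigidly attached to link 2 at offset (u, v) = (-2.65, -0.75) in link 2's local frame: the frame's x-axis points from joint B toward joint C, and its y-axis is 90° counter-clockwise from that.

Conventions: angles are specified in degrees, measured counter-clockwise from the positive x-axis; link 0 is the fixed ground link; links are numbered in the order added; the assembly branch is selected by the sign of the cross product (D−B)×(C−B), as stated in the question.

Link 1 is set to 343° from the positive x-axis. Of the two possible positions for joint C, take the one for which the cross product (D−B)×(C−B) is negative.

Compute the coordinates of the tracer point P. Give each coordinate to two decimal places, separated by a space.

A=(0,0), D=(4.00,0)
B = A + 1.00·(cos343°, sin343°) = (0.9563, -0.2924)
|BD| = 3.0577
circle(B,8.00) ∩ circle(D,6.00): a=6.1074, h=5.1671
  candidates: C₊=(6.5417,5.4350) cross=15.800; C₋=(7.5298,-4.8518) cross=-15.800
  branch - wants cross < 0 → take C=(7.5298,-4.8518) (cross=-15.800)
ex = (C−B)/|BC| = (0.8217,-0.5699); ey = (0.5699,0.8217)
P = B + -2.65·ex + -0.75·ey = (-1.6486,0.6017)

-1.65 0.60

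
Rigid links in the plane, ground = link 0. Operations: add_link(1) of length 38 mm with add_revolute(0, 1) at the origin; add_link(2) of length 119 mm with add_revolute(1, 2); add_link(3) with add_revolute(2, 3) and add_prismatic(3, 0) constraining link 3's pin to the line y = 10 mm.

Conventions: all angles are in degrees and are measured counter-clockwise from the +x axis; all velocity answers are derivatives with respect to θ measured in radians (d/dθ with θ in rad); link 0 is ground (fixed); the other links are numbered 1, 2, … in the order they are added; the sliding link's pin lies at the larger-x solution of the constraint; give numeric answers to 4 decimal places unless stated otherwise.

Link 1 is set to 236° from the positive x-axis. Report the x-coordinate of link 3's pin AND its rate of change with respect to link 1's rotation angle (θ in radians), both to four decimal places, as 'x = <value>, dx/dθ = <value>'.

geometry: r = 38 mm, L = 119 mm, e = 10 mm
crank pin P = (r cos θ, r sin θ) = (-21.249330, -31.503428)
h = r sin θ − e = -31.503428 − 10 = -41.503428
x = r cos θ + √(L² − h²) = -21.249330 + 111.527869 = 90.278538
dx/dθ = −r sin θ − h·r cos θ/√(L² − h²) (θ in radians; h = -41.503428) = 23.595807

x = 90.2785, dx/dθ = 23.5958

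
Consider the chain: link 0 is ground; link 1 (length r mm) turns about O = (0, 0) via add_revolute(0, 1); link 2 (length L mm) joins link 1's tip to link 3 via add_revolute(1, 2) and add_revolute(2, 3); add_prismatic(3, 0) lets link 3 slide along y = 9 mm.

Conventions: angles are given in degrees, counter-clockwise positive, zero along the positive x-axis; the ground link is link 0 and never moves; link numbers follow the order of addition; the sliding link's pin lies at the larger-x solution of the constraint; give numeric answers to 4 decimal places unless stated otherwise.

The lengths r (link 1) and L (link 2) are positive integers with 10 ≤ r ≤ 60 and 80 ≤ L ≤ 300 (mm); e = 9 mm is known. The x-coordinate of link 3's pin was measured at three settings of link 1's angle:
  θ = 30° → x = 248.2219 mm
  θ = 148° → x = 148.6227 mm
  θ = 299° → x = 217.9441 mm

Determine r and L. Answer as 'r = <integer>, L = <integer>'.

constraint per measurement: (x − r cos θ)² + (r sin θ − e)² = L²
subtracting the θ₁ and θ₂ equations cancels the r² and L² terms:
r = (x₁² − x₂²) / (2[(x₁cos θ₁ + e sin θ₁) − (x₂cos θ₂ + e sin θ₂)]) = 58.0000 → r = 58
L² = (x₁ − r cos θ₁)² + (r sin θ₁ − e)² = 39601.0010 → L = 199.0000 → L = 199
check at θ₃=299°: x = 217.9441 (printed 217.9441) ✓

r = 58, L = 199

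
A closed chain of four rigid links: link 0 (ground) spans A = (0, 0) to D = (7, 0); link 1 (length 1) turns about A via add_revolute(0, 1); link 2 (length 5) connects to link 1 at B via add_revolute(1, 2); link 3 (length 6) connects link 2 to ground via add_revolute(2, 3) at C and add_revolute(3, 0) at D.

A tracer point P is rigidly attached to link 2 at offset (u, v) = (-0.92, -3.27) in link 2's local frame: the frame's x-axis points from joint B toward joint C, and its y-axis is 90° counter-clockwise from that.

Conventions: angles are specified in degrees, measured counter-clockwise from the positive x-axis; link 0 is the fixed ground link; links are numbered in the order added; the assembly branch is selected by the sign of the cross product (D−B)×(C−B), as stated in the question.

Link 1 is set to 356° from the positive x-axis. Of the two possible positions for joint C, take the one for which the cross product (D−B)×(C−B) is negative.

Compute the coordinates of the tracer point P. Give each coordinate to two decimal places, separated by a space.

A=(0,0), D=(7.00,0)
B = A + 1.00·(cos356°, sin356°) = (0.9976, -0.0698)
|BD| = 6.0028
circle(B,5.00) ∩ circle(D,6.00): a=2.0852, h=4.5444
  candidates: C₊=(3.0298,4.4986) cross=27.280; C₋=(3.1354,-4.5897) cross=-27.280
  branch - wants cross < 0 → take C=(3.1354,-4.5897) (cross=-27.280)
ex = (C−B)/|BC| = (0.4276,-0.9040); ey = (0.9040,0.4276)
P = B + -0.92·ex + -3.27·ey = (-2.3518,-0.6363)

-2.35 -0.64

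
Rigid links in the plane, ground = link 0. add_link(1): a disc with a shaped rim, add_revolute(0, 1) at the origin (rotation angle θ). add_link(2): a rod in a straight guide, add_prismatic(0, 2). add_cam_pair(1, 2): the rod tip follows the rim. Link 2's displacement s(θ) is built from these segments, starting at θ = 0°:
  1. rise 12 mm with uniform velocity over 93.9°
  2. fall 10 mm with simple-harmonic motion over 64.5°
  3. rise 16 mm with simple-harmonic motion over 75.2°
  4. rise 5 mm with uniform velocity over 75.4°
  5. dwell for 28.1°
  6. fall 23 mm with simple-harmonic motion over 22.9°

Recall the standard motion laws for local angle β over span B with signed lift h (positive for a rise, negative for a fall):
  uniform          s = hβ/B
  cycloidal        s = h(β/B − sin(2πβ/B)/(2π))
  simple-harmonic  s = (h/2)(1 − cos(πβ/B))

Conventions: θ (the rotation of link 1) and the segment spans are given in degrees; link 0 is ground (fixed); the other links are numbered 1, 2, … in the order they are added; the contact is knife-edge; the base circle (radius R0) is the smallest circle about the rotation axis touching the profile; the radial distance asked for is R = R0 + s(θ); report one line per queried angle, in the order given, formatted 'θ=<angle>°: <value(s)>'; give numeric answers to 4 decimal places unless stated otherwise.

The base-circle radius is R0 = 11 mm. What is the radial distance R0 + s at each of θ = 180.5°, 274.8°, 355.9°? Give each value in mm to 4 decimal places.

segment 1 (0° to 93.9°, uniform, h = 12) is passed completely: s = 0.0000 + (12) = 12.0000
segment 2 (93.9° to 158.4°, simple-harmonic, h = -10) is passed completely: s = 12.0000 + (-10) = 2.0000
θ = 180.5° falls in segment 3 (158.4° to 233.6°, simple-harmonic, h = 16): β = 180.5 − 158.4 = 22.1°, B = 75.2°; Δs = 16/2·(1 − cos(π·0.2939)) = 3.1742; s = 2.0000 + 3.1742 = 5.1742
segment 3 (158.4° to 233.6°, simple-harmonic, h = 16) is passed completely: s = 2.0000 + (16) = 18.0000
θ = 274.8° falls in segment 4 (233.6° to 309°, uniform, h = 5): β = 274.8 − 233.6 = 41.2°, B = 75.4°; Δs = 5·41.2/75.4 = 2.7321; s = 18.0000 + 2.7321 = 20.7321
segment 4 (233.6° to 309°, uniform, h = 5) is passed completely: s = 18.0000 + (5) = 23.0000
segment 5 (309° to 337.1°, dwell): s unchanged at 23.0000
θ = 355.9° falls in segment 6 (337.1° to 360°, simple-harmonic, h = -23): β = 355.9 − 337.1 = 18.8°, B = 22.9°; Δs = -23/2·(1 − cos(π·0.8210)) = -21.2283; s = 23.0000 − 21.2283 = 1.7717
θ=180.5°: R = R0 + s = 11 + 5.1742 = 16.1742
θ=274.8°: R = R0 + s = 11 + 20.7321 = 31.7321
θ=355.9°: R = R0 + s = 11 + 1.7717 = 12.7717

θ=180.5°: 16.1742
θ=274.8°: 31.7321
θ=355.9°: 12.7717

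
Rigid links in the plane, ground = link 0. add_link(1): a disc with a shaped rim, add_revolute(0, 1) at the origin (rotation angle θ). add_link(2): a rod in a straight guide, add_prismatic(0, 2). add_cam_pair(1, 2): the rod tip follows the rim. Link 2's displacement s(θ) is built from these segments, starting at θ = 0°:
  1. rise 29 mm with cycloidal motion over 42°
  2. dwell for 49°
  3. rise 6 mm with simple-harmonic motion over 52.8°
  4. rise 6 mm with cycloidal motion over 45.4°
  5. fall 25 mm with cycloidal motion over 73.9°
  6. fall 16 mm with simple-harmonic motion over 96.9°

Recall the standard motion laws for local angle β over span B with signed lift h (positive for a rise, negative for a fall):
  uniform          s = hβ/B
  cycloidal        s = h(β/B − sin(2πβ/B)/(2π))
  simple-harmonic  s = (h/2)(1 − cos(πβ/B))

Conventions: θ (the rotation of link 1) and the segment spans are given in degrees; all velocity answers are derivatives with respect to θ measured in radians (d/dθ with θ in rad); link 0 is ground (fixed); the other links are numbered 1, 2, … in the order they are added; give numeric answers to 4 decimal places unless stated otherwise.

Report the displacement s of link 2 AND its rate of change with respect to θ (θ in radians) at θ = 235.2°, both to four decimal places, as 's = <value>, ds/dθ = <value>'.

segment 1 (0° to 42°, cycloidal, h = 29) is passed completely: s = 0.0000 + (29) = 29.0000
segment 2 (42° to 91°, dwell): s unchanged at 29.0000
segment 3 (91° to 143.8°, simple-harmonic, h = 6) is passed completely: s = 29.0000 + (6) = 35.0000
segment 4 (143.8° to 189.2°, cycloidal, h = 6) is passed completely: s = 35.0000 + (6) = 41.0000
θ = 235.2° falls in segment 5 (189.2° to 263.1°, cycloidal, h = -25): β = 235.2 − 189.2 = 46°, B = 73.9°; Δs = -25·(0.6225 − sin(2π·0.6225)/(2π)) = -18.3299; s = 41.0000 − 18.3299 = 22.6701
velocity in seg [189.2°–263.1°] (cycloidal), θ in radians: β = 46° = 0.8029 rad, B = 73.9° = 1.2898 rad; ds/dθ = (h/B)(1 − cos(2πβ/B)) = ((-25)/1.2898)(1 − cos(2π·0.6225)) = -33.305381 mm/rad

s = 22.6701, ds/dθ = -33.3054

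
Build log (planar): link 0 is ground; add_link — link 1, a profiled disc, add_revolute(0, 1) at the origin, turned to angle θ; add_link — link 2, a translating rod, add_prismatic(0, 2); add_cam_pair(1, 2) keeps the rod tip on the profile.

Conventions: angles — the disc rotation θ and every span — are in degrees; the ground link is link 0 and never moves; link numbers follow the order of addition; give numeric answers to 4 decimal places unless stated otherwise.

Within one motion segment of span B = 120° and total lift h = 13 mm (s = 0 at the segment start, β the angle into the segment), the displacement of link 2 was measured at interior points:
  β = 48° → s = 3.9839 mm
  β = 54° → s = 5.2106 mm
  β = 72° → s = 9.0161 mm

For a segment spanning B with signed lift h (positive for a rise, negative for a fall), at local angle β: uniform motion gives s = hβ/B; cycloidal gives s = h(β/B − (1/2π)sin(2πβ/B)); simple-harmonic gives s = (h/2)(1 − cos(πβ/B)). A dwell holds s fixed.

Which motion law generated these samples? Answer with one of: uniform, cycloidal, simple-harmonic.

candidates at β/B = r: uniform s = h·r (linear in β); cycloidal s = h·(r − sin(2πr)/(2π)); simple-harmonic s = (h/2)(1 − cos(πr))
β=48°: printed 3.9839 | uniform 5.2000, cycloidal 3.9839, simple-harmonic 4.4914
β=54°: printed 5.2106 | uniform 5.8500, cycloidal 5.2106, simple-harmonic 5.4832
β=72°: printed 9.0161 | uniform 7.8000, cycloidal 9.0161, simple-harmonic 8.5086
only one law matches every sample → cycloidal

cycloidal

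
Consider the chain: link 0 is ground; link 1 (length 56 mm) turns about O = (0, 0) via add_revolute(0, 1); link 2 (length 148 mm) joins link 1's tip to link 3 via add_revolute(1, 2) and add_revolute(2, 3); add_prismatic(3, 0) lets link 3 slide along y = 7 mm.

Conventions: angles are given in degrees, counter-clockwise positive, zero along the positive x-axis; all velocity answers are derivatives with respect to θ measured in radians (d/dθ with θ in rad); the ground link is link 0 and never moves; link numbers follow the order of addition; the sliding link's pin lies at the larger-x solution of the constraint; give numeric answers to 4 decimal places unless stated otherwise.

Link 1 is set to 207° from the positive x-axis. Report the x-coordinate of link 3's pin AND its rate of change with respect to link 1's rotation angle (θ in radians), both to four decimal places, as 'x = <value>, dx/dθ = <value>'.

geometry: r = 56 mm, L = 148 mm, e = 7 mm
crank pin P = (r cos θ, r sin θ) = (-49.896365, -25.423468)
h = r sin θ − e = -25.423468 − 7 = -32.423468
x = r cos θ + √(L² − h²) = -49.896365 + 144.404705 = 94.508339
dx/dθ = −r sin θ − h·r cos θ/√(L² − h²) (θ in radians; h = -32.423468) = 14.220140

x = 94.5083, dx/dθ = 14.2201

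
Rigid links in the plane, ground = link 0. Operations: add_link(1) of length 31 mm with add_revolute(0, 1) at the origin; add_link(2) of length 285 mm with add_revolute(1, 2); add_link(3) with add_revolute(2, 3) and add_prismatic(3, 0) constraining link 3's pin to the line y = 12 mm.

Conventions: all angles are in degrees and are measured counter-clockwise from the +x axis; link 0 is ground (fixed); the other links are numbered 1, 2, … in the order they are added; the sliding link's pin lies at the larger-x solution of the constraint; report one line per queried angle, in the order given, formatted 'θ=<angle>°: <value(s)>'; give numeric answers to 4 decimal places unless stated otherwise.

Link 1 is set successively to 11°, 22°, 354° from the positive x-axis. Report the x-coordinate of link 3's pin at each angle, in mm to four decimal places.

geometry: r = 31 mm, L = 285 mm, e = 12 mm
θ=11°: crank pin P = (r cos θ, r sin θ) = (30.430443, 5.915079)
θ=11°: h = r sin θ − e = 5.915079 − 12 = -6.084921
θ=11°: x = r cos θ + √(L² − h²) = 30.430443 + 284.935034 = 315.365477
θ=22°: crank pin P = (r cos θ, r sin θ) = (28.742699, 11.612804)
θ=22°: h = r sin θ − e = 11.612804 − 12 = -0.387196
θ=22°: x = r cos θ + √(L² − h²) = 28.742699 + 284.999737 = 313.742436
θ=354°: crank pin P = (r cos θ, r sin θ) = (30.830179, -3.240382)
θ=354°: h = r sin θ − e = -3.240382 − 12 = -15.240382
θ=354°: x = r cos θ + √(L² − h²) = 30.830179 + 284.592218 = 315.422397

θ=11°: 315.3655
θ=22°: 313.7424
θ=354°: 315.4224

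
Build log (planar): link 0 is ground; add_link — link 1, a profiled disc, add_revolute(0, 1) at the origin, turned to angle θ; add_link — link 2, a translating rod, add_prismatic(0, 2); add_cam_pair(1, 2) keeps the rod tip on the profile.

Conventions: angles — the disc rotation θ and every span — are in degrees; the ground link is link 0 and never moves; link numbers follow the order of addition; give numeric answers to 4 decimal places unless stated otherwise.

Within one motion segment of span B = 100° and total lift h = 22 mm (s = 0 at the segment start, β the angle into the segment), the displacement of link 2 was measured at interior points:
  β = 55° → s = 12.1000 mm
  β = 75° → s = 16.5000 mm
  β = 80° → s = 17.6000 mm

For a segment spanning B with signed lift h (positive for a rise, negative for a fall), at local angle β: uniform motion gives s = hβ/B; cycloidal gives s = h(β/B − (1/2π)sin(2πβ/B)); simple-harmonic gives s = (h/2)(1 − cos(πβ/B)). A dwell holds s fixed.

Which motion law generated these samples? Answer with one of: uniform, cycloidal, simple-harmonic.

candidates at β/B = r: uniform s = h·r (linear in β); cycloidal s = h·(r − sin(2πr)/(2π)); simple-harmonic s = (h/2)(1 − cos(πr))
β=55°: printed 12.1000 | uniform 12.1000, cycloidal 13.1820, simple-harmonic 12.7208
β=75°: printed 16.5000 | uniform 16.5000, cycloidal 20.0014, simple-harmonic 18.7782
β=80°: printed 17.6000 | uniform 17.6000, cycloidal 20.9300, simple-harmonic 19.8992
only one law matches every sample → uniform

uniform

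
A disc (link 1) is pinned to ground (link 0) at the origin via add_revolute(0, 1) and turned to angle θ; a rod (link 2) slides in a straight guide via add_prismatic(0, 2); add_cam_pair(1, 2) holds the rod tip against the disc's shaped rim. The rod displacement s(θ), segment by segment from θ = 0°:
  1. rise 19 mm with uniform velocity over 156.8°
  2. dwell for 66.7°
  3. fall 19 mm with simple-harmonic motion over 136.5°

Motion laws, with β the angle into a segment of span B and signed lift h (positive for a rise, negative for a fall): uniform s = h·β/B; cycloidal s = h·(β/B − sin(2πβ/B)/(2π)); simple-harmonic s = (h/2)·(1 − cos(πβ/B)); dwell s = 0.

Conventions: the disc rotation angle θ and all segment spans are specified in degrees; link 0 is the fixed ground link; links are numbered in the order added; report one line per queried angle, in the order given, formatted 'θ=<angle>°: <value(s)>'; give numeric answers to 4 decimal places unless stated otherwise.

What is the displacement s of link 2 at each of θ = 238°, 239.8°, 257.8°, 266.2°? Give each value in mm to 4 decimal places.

segment 1 (0° to 156.8°, uniform, h = 19) is passed completely: s = 0.0000 + (19) = 19.0000
segment 2 (156.8° to 223.5°, dwell): s unchanged at 19.0000
θ = 238° falls in segment 3 (223.5° to 360°, simple-harmonic, h = -19): β = 238 − 223.5 = 14.5°, B = 136.5°; Δs = -19/2·(1 − cos(π·0.1062)) = -0.5241; s = 19.0000 − 0.5241 = 18.4759
θ = 239.8° falls in segment 3 (223.5° to 360°, simple-harmonic, h = -19): β = 239.8 − 223.5 = 16.3°, B = 136.5°; Δs = -19/2·(1 − cos(π·0.1194)) = -0.6607; s = 19.0000 − 0.6607 = 18.3393
θ = 257.8° falls in segment 3 (223.5° to 360°, simple-harmonic, h = -19): β = 257.8 − 223.5 = 34.3°, B = 136.5°; Δs = -19/2·(1 − cos(π·0.2513)) = -2.8096; s = 19.0000 − 2.8096 = 16.1904
θ = 266.2° falls in segment 3 (223.5° to 360°, simple-harmonic, h = -19): β = 266.2 − 223.5 = 42.7°, B = 136.5°; Δs = -19/2·(1 − cos(π·0.3128)) = -4.2300; s = 19.0000 − 4.2300 = 14.7700

θ=238°: 18.4759
θ=239.8°: 18.3393
θ=257.8°: 16.1904
θ=266.2°: 14.7700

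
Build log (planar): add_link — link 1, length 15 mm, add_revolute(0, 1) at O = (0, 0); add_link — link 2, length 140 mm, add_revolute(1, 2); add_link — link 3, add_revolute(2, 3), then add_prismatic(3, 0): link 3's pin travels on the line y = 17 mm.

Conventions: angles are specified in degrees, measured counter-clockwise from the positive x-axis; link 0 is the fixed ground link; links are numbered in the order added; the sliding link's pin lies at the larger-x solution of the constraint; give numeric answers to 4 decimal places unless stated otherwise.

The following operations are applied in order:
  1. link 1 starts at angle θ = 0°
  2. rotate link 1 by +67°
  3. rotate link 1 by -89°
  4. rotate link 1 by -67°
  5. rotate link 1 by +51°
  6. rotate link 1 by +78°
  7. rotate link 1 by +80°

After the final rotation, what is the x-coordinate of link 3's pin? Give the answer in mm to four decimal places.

geometry: r = 15 mm, L = 140 mm, e = 17 mm; θ starts at 0°
rotate link 1 by +67°: θ ← 0° +67° = 67°
rotate link 1 by -89°: θ ← 67° -89° = -22°
rotate link 1 by -67°: θ ← -22° -67° = -89°
rotate link 1 by +51°: θ ← -89° +51° = -38°
rotate link 1 by +78°: θ ← -38° +78° = 40°
rotate link 1 by +80°: θ ← 40° +80° = 120°
crank pin P = (r cos θ, r sin θ) = (-7.500000, 12.990381)
h = r sin θ − e = 12.990381 − 17 = -4.009619
x = r cos θ + √(L² − h²) = -7.500000 + 139.942570 = 132.442570

132.4426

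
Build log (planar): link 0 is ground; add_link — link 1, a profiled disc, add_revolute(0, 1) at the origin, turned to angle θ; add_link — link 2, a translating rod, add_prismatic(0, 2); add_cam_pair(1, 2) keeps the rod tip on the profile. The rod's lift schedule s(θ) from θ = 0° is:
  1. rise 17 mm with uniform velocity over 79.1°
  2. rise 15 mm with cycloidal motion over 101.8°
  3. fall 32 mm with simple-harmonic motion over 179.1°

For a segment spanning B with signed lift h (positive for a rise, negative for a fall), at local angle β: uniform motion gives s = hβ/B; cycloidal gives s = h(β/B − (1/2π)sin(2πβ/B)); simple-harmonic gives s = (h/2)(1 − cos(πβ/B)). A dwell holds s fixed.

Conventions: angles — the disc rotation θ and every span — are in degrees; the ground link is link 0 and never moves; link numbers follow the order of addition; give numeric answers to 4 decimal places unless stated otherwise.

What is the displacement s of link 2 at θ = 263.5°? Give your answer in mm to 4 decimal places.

seg 1 [0°–79.1°] uniform, h=17: full span → s += 17 → s = 17.0000
seg 2 [79.1°–180.9°] cycloidal, h=15: full span → s += 15 → s = 32.0000
seg 3 [180.9°–360°] simple-harmonic, h=-32: θ=263.5° here. β=82.6, B=179.1. -32/2·(1 − cos(π·0.4612)) = -14.0543 → s = 17.9457

17.9457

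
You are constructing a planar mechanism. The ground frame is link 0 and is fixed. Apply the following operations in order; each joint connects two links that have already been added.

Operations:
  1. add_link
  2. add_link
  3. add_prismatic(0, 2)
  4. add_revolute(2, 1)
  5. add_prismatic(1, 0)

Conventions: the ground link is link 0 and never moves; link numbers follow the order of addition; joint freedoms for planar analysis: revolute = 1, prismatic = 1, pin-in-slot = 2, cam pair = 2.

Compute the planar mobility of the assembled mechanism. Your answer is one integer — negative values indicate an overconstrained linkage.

ground; <1,0,0>
#1 <2,0,0>
#2 <3,0,0>
P:0↔2 J1 <3,1,0>
R:2↔1 J1 <3,2,0>
P:1↔0 J1 <3,3,0>
3×2 − 2×3 − 1×0 = 0

M = 0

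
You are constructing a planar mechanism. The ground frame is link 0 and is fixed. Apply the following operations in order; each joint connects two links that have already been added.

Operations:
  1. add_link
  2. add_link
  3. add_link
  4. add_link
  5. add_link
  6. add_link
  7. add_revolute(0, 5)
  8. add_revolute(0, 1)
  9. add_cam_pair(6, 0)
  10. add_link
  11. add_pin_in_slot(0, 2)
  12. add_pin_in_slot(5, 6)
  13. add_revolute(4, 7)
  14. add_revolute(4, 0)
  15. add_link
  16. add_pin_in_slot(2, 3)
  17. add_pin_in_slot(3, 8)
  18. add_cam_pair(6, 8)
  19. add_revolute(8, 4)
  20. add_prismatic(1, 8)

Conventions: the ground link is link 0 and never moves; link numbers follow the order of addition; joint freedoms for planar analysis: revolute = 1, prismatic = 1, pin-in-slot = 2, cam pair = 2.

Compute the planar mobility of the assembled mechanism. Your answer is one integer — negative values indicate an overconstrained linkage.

L=1 J1=0 J2=0
add link → L=2 J1=0 J2=0
add link → L=3 J1=0 J2=0
add link → L=4 J1=0 J2=0
add link → L=5 J1=0 J2=0
add link → L=6 J1=0 J2=0
add link → L=7 J1=0 J2=0
R@0,5 dof=1 J1 → L=7 J1=1 J2=0
R@0,1 dof=1 J1 → L=7 J1=2 J2=0
C@6,0 dof=2 J2 → L=7 J1=2 J2=1
add link → L=8 J1=2 J2=1
PS@0,2 dof=2 J2 → L=8 J1=2 J2=2
PS@5,6 dof=2 J2 → L=8 J1=2 J2=3
R@4,7 dof=1 J1 → L=8 J1=3 J2=3
R@4,0 dof=1 J1 → L=8 J1=4 J2=3
add link → L=9 J1=4 J2=3
PS@2,3 dof=2 J2 → L=9 J1=4 J2=4
PS@3,8 dof=2 J2 → L=9 J1=4 J2=5
C@6,8 dof=2 J2 → L=9 J1=4 J2=6
R@8,4 dof=1 J1 → L=9 J1=5 J2=6
P@1,8 dof=1 J1 → L=9 J1=6 J2=6
M=3(L−1)−2J1−J2=3·8−2·6−6=6

M = 6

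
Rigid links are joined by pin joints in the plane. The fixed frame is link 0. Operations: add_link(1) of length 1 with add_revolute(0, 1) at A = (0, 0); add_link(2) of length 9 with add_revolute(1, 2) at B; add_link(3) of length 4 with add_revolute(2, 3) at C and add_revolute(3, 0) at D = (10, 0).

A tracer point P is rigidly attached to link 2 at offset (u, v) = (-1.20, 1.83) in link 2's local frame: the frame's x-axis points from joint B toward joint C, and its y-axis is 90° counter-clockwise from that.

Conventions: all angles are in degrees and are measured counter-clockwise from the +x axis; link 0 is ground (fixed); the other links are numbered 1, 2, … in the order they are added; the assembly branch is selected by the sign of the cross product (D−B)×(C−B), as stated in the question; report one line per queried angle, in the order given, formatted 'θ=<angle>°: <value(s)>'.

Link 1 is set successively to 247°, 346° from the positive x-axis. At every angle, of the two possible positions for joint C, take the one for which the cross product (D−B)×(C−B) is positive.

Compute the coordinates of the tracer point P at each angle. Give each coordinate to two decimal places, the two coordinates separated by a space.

A=(0,0), D=(10.00,0)
θ=247°: B = A + 1.00·(cos247°, sin247°) = (-0.3907, -0.9205)
θ=247°: |BD| = 10.4314
θ=247°: circle(B,9.00) ∩ circle(D,4.00): a=8.3313, h=3.4043
θ=247°:   candidates: C₊=(7.6077,3.2057) cross=35.512; C₋=(8.2085,-3.5764) cross=-35.512
θ=247°:   branch + wants cross > 0 → take C=(7.6077,3.2057) (cross=35.512)
θ=247°: ex = (C−B)/|BC| = (0.8887,0.4585); ey = (-0.4585,0.8887)
θ=247°: P = B + -1.20·ex + 1.83·ey = (-2.2962,0.1557)
θ=346°: B = A + 1.00·(cos346°, sin346°) = (0.9703, -0.2419)
θ=346°: |BD| = 9.0329
θ=346°: circle(B,9.00) ∩ circle(D,4.00): a=8.1144, h=3.8931
θ=346°:   candidates: C₊=(8.9775,3.8671) cross=35.166; C₋=(9.1861,-3.9163) cross=-35.166
θ=346°:   branch + wants cross > 0 → take C=(8.9775,3.8671) (cross=35.166)
θ=346°: ex = (C−B)/|BC| = (0.8897,0.4566); ey = (-0.4566,0.8897)
θ=346°: P = B + -1.20·ex + 1.83·ey = (-0.9328,0.8383)

θ=247°: -2.30 0.16
θ=346°: -0.93 0.84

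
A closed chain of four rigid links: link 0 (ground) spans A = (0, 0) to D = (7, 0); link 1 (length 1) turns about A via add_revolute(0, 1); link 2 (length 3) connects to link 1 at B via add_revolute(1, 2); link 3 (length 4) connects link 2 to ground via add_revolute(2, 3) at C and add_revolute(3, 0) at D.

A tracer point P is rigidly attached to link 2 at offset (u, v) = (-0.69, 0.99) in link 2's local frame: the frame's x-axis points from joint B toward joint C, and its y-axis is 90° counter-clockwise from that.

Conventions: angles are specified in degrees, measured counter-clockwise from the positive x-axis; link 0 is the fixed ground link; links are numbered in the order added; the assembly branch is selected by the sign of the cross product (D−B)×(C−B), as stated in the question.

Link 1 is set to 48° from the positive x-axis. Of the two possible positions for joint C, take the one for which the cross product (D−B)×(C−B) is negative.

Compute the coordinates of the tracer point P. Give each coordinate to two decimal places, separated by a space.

A=(0,0), D=(7.00,0)
B = A + 1.00·(cos48°, sin48°) = (0.6691, 0.7431)
|BD| = 6.3743
circle(B,3.00) ∩ circle(D,4.00): a=2.6381, h=1.4285
  candidates: C₊=(3.4558,1.8543) cross=9.105; C₋=(3.1227,-0.9831) cross=-9.105
  branch - wants cross < 0 → take C=(3.1227,-0.9831) (cross=-9.105)
ex = (C−B)/|BC| = (0.8179,-0.5754); ey = (0.5754,0.8179)
P = B + -0.69·ex + 0.99·ey = (0.6745,1.9499)

0.67 1.95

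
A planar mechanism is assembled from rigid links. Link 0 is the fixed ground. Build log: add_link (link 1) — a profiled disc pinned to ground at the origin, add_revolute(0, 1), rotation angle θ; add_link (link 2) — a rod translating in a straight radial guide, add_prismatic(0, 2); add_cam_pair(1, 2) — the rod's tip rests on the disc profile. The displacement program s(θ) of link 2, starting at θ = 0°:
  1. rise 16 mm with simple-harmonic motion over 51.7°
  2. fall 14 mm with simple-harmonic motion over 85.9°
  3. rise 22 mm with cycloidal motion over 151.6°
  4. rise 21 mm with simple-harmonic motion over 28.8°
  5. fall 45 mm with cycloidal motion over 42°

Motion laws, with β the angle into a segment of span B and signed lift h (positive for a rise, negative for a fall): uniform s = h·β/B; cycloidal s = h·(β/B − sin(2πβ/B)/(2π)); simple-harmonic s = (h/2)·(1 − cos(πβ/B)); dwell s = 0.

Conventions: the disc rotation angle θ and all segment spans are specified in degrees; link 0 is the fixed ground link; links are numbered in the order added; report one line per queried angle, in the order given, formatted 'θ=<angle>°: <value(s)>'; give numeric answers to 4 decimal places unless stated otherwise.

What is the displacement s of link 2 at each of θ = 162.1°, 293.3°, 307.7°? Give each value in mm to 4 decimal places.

seg 1 [0°–51.7°] simple-harmonic, h=16: full span → s += 16 → s = 16.0000
seg 2 [51.7°–137.6°] simple-harmonic, h=-14: full span → s += -14 → s = 2.0000
seg 3 [137.6°–289.2°] cycloidal, h=22: θ=162.1° here. β=24.5, B=151.6. 22·(0.1616 − sin(2π·0.1616)/(2π)) = 0.5803 → s = 2.5803
seg 3 [137.6°–289.2°] cycloidal, h=22: full span → s += 22 → s = 24.0000
seg 4 [289.2°–318°] simple-harmonic, h=21: θ=293.3° here. β=4.1, B=28.8. 21/2·(1 − cos(π·0.1424)) = 1.0327 → s = 25.0327
seg 4 [289.2°–318°] simple-harmonic, h=21: θ=307.7° here. β=18.5, B=28.8. 21/2·(1 − cos(π·0.6424)) = 15.0410 → s = 39.0410

θ=162.1°: 2.5803
θ=293.3°: 25.0327
θ=307.7°: 39.0410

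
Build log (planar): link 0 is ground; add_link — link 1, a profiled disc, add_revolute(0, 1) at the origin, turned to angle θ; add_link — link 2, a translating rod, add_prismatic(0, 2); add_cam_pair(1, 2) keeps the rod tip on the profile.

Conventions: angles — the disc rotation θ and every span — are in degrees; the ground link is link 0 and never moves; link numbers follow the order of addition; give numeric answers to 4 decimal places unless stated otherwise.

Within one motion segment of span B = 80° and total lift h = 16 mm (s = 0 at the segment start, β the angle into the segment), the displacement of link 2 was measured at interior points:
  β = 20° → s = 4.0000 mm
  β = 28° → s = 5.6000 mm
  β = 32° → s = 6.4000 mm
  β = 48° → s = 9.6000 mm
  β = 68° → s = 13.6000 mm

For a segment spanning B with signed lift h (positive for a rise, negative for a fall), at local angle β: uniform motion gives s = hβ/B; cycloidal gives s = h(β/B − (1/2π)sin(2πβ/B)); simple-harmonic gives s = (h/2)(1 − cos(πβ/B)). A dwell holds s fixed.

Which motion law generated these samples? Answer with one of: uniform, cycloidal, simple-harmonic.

candidates at β/B = r: uniform s = h·r (linear in β); cycloidal s = h·(r − sin(2πr)/(2π)); simple-harmonic s = (h/2)(1 − cos(πr))
β=20°: printed 4.0000 | uniform 4.0000, cycloidal 1.4535, simple-harmonic 2.3431
β=28°: printed 5.6000 | uniform 5.6000, cycloidal 3.5399, simple-harmonic 4.3681
β=32°: printed 6.4000 | uniform 6.4000, cycloidal 4.9032, simple-harmonic 5.5279
β=48°: printed 9.6000 | uniform 9.6000, cycloidal 11.0968, simple-harmonic 10.4721
β=68°: printed 13.6000 | uniform 13.6000, cycloidal 15.6601, simple-harmonic 15.1281
only one law matches every sample → uniform

uniform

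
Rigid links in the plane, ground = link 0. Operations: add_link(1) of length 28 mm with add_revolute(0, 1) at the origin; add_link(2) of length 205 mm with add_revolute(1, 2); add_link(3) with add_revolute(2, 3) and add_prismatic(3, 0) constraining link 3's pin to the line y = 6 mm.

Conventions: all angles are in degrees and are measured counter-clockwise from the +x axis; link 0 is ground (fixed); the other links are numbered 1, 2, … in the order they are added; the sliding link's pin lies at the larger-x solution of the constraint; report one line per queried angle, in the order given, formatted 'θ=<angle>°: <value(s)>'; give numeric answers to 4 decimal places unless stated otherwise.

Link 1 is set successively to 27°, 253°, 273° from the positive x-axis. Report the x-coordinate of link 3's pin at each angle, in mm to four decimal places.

geometry: r = 28 mm, L = 205 mm, e = 6 mm
θ=27°: crank pin P = (r cos θ, r sin θ) = (24.948183, 12.711734)
θ=27°: h = r sin θ − e = 12.711734 − 6 = 6.711734
θ=27°: x = r cos θ + √(L² − h²) = 24.948183 + 204.890099 = 229.838282
θ=253°: crank pin P = (r cos θ, r sin θ) = (-8.186408, -26.776533)
θ=253°: h = r sin θ − e = -26.776533 − 6 = -32.776533
θ=253°: x = r cos θ + √(L² − h²) = -8.186408 + 202.362790 = 194.176383
θ=273°: crank pin P = (r cos θ, r sin θ) = (1.465407, -27.961627)
θ=273°: h = r sin θ − e = -27.961627 − 6 = -33.961627
θ=273°: x = r cos θ + √(L² − h²) = 1.465407 + 202.167277 = 203.632684

θ=27°: 229.8383
θ=253°: 194.1764
θ=273°: 203.6327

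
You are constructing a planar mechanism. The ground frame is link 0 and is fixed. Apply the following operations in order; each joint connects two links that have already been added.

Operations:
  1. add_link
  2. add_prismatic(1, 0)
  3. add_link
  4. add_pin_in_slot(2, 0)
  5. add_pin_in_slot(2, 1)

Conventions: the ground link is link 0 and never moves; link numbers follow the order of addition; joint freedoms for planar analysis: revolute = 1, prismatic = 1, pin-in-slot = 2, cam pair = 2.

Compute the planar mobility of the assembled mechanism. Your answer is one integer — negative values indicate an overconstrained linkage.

L=1 J1=0 J2=0
add link → L=2 J1=0 J2=0
P@1,0 dof=1 J1 → L=2 J1=1 J2=0
add link → L=3 J1=1 J2=0
PS@2,0 dof=2 J2 → L=3 J1=1 J2=1
PS@2,1 dof=2 J2 → L=3 J1=1 J2=2
M=3(L−1)−2J1−J2=3·2−2·1−2=2

M = 2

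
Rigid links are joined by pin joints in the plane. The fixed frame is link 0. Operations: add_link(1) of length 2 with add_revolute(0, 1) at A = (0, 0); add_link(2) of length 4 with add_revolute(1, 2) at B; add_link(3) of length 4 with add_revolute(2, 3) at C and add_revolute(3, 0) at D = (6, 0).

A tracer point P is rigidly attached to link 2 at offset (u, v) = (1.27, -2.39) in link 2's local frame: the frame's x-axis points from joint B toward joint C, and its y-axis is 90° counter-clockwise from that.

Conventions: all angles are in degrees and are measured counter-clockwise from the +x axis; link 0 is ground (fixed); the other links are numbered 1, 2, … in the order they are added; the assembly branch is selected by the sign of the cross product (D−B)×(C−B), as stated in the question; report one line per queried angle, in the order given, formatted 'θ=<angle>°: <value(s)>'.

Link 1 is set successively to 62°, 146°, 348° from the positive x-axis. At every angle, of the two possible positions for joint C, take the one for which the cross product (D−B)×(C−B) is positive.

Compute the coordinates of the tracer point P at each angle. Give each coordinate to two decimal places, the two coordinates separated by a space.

A=(0,0), D=(6.00,0)
θ=62°: B = A + 2.00·(cos62°, sin62°) = (0.9389, 1.7659)
θ=62°: |BD| = 5.3603
θ=62°: circle(B,4.00) ∩ circle(D,4.00): a=2.6801, h=2.9693
θ=62°:   candidates: C₊=(4.4477,3.6865) cross=15.916; C₋=(2.4913,-1.9206) cross=-15.916
θ=62°:   branch + wants cross > 0 → take C=(4.4477,3.6865) (cross=15.916)
θ=62°: ex = (C−B)/|BC| = (0.8772,0.4802); ey = (-0.4802,0.8772)
θ=62°: P = B + 1.27·ex + -2.39·ey = (3.2005,0.2792)
θ=146°: B = A + 2.00·(cos146°, sin146°) = (-1.6581, 1.1184)
θ=146°: |BD| = 7.7393
θ=146°: circle(B,4.00) ∩ circle(D,4.00): a=3.8697, h=1.0128
θ=146°:   candidates: C₊=(2.3173,1.5614) cross=7.838; C₋=(2.0246,-0.4430) cross=-7.838
θ=146°:   branch + wants cross > 0 → take C=(2.3173,1.5614) (cross=7.838)
θ=146°: ex = (C−B)/|BC| = (0.9938,0.1107); ey = (-0.1107,0.9938)
θ=146°: P = B + 1.27·ex + -2.39·ey = (-0.1312,-1.1163)
θ=348°: B = A + 2.00·(cos348°, sin348°) = (1.9563, -0.4158)
θ=348°: |BD| = 4.0650
θ=348°: circle(B,4.00) ∩ circle(D,4.00): a=2.0325, h=3.4451
θ=348°:   candidates: C₊=(3.6257,3.2191) cross=14.005; C₋=(4.3306,-3.6350) cross=-14.005
θ=348°:   branch + wants cross > 0 → take C=(3.6257,3.2191) (cross=14.005)
θ=348°: ex = (C−B)/|BC| = (0.4174,0.9087); ey = (-0.9087,0.4174)
θ=348°: P = B + 1.27·ex + -2.39·ey = (4.6582,-0.2592)

θ=62°: 3.20 0.28
θ=146°: -0.13 -1.12
θ=348°: 4.66 -0.26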